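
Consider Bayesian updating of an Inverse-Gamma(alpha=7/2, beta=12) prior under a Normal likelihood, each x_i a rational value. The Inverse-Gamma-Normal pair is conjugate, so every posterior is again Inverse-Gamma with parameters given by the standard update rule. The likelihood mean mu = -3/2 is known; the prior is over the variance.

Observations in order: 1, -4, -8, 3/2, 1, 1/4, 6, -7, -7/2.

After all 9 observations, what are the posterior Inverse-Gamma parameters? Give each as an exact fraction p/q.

obs 1: x=1 → posterior Inverse-Gamma(4, 121/8)
obs 2: x=-4 → posterior Inverse-Gamma(9/2, 73/4)
obs 3: x=-8 → posterior Inverse-Gamma(5, 315/8)
obs 4: x=3/2 → posterior Inverse-Gamma(11/2, 351/8)
obs 5: x=1 → posterior Inverse-Gamma(6, 47)
obs 6: x=1/4 → posterior Inverse-Gamma(13/2, 1553/32)
obs 7: x=6 → posterior Inverse-Gamma(7, 2453/32)
obs 8: x=-7 → posterior Inverse-Gamma(15/2, 2937/32)
obs 9: x=-7/2 → posterior Inverse-Gamma(8, 3001/32)

alpha=8, beta=3001/32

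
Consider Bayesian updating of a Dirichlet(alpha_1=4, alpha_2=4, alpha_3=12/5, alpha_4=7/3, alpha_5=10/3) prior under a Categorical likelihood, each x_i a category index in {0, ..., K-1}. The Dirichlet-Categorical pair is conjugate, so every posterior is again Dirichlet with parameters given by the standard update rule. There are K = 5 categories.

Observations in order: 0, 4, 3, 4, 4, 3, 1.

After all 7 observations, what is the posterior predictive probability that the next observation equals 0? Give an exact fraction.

75/346

obs 1: x=0 → posterior Dirichlet(5, 4, 12/5, 7/3, 10/3)
obs 2: x=4 → posterior Dirichlet(5, 4, 12/5, 7/3, 13/3)
obs 3: x=3 → posterior Dirichlet(5, 4, 12/5, 10/3, 13/3)
obs 4: x=4 → posterior Dirichlet(5, 4, 12/5, 10/3, 16/3)
obs 5: x=4 → posterior Dirichlet(5, 4, 12/5, 10/3, 19/3)
obs 6: x=3 → posterior Dirichlet(5, 4, 12/5, 13/3, 19/3)
obs 7: x=1 → posterior Dirichlet(5, 5, 12/5, 13/3, 19/3)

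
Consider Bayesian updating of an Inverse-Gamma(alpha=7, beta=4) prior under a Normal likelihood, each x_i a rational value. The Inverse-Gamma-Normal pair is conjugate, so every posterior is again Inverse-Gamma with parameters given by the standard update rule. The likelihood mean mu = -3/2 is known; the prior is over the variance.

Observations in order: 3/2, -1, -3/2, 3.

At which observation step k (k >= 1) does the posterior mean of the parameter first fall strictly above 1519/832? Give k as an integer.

k = 4

obs 1: x=3/2 → posterior Inverse-Gamma(15/2, 17/2)
obs 2: x=-1 → posterior Inverse-Gamma(8, 69/8)
obs 3: x=-3/2 → posterior Inverse-Gamma(17/2, 69/8)
obs 4: x=3 → posterior Inverse-Gamma(9, 75/4)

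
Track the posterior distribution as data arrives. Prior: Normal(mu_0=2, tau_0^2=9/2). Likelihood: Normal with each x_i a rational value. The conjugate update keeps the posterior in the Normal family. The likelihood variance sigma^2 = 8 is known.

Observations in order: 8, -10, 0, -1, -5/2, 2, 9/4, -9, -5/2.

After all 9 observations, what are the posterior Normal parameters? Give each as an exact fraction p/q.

obs 1: x=8 → posterior Normal(104/25, 72/25)
obs 2: x=-10 → posterior Normal(7/17, 36/17)
obs 3: x=0 → posterior Normal(14/43, 72/43)
obs 4: x=-1 → posterior Normal(5/52, 18/13)
obs 5: x=-5/2 → posterior Normal(-35/122, 72/61)
obs 6: x=2 → posterior Normal(1/140, 36/35)
obs 7: x=9/4 → posterior Normal(83/316, 72/79)
obs 8: x=-9 → posterior Normal(-241/352, 9/11)
obs 9: x=-5/2 → posterior Normal(-331/388, 72/97)

mu_0=-331/388, tau_0^2=72/97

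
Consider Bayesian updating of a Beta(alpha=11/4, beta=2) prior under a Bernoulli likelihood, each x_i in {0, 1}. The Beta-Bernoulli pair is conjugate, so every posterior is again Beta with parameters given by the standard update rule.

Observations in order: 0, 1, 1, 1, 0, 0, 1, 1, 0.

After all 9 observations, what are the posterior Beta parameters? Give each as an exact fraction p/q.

obs 1: x=0 → posterior Beta(11/4, 3)
obs 2: x=1 → posterior Beta(15/4, 3)
obs 3: x=1 → posterior Beta(19/4, 3)
obs 4: x=1 → posterior Beta(23/4, 3)
obs 5: x=0 → posterior Beta(23/4, 4)
obs 6: x=0 → posterior Beta(23/4, 5)
obs 7: x=1 → posterior Beta(27/4, 5)
obs 8: x=1 → posterior Beta(31/4, 5)
obs 9: x=0 → posterior Beta(31/4, 6)

alpha=31/4, beta=6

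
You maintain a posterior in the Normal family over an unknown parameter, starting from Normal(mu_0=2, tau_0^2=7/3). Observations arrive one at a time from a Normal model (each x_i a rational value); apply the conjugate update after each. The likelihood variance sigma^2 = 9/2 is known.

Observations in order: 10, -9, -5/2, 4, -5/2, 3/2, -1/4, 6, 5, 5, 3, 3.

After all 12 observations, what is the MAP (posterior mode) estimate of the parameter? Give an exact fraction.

obs 1: x=10 → posterior Normal(194/41, 63/41)
obs 2: x=-9 → posterior Normal(68/55, 63/55)
obs 3: x=-5/2 → posterior Normal(11/23, 21/23)
obs 4: x=4 → posterior Normal(89/83, 63/83)
obs 5: x=-5/2 → posterior Normal(54/97, 63/97)
obs 6: x=3/2 → posterior Normal(25/37, 21/37)
obs 7: x=-1/4 → posterior Normal(143/250, 63/125)
obs 8: x=6 → posterior Normal(311/278, 63/139)
obs 9: x=5 → posterior Normal(451/306, 7/17)
obs 10: x=5 → posterior Normal(591/334, 63/167)
obs 11: x=3 → posterior Normal(675/362, 63/181)
obs 12: x=3 → posterior Normal(253/130, 21/65)

253/130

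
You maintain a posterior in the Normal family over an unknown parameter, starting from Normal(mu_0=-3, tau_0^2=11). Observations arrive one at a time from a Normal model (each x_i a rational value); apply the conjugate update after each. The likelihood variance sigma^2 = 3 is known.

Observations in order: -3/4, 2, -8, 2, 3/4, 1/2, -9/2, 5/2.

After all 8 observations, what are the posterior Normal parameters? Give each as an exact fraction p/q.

mu_0=-139/182, tau_0^2=33/91

obs 1: x=-3/4 → posterior Normal(-69/56, 33/14)
obs 2: x=2 → posterior Normal(19/100, 33/25)
obs 3: x=-8 → posterior Normal(-37/16, 11/12)
obs 4: x=2 → posterior Normal(-245/188, 33/47)
obs 5: x=3/4 → posterior Normal(-53/58, 33/58)
obs 6: x=1/2 → posterior Normal(-95/138, 11/23)
obs 7: x=-9/2 → posterior Normal(-97/80, 33/80)
obs 8: x=5/2 → posterior Normal(-139/182, 33/91)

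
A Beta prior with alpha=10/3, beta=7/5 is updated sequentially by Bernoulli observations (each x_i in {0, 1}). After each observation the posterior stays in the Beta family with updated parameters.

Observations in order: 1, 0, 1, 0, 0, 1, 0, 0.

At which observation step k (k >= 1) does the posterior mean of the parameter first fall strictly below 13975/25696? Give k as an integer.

obs 1: x=1 → posterior Beta(13/3, 7/5)
obs 2: x=0 → posterior Beta(13/3, 12/5)
obs 3: x=1 → posterior Beta(16/3, 12/5)
obs 4: x=0 → posterior Beta(16/3, 17/5)
obs 5: x=0 → posterior Beta(16/3, 22/5)
obs 6: x=1 → posterior Beta(19/3, 22/5)
obs 7: x=0 → posterior Beta(19/3, 27/5)
obs 8: x=0 → posterior Beta(19/3, 32/5)

k = 7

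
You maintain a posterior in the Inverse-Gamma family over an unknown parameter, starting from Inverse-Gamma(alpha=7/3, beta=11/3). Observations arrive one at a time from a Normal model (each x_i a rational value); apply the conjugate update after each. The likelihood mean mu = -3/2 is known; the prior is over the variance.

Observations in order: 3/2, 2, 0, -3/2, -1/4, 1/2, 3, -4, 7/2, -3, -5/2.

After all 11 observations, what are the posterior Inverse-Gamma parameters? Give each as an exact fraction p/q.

obs 1: x=3/2 → posterior Inverse-Gamma(17/6, 49/6)
obs 2: x=2 → posterior Inverse-Gamma(10/3, 343/24)
obs 3: x=0 → posterior Inverse-Gamma(23/6, 185/12)
obs 4: x=-3/2 → posterior Inverse-Gamma(13/3, 185/12)
obs 5: x=-1/4 → posterior Inverse-Gamma(29/6, 1555/96)
obs 6: x=1/2 → posterior Inverse-Gamma(16/3, 1747/96)
obs 7: x=3 → posterior Inverse-Gamma(35/6, 2719/96)
obs 8: x=-4 → posterior Inverse-Gamma(19/3, 3019/96)
obs 9: x=7/2 → posterior Inverse-Gamma(41/6, 4219/96)
obs 10: x=-3 → posterior Inverse-Gamma(22/3, 4327/96)
obs 11: x=-5/2 → posterior Inverse-Gamma(47/6, 4375/96)

alpha=47/6, beta=4375/96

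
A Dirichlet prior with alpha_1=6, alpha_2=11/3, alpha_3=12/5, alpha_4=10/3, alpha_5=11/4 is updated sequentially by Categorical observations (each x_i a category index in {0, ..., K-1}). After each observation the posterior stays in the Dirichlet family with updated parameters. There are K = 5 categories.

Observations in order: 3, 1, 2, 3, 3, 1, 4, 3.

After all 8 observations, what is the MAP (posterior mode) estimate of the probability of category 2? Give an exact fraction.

16/141

obs 1: x=3 → posterior Dirichlet(6, 11/3, 12/5, 13/3, 11/4)
obs 2: x=1 → posterior Dirichlet(6, 14/3, 12/5, 13/3, 11/4)
obs 3: x=2 → posterior Dirichlet(6, 14/3, 17/5, 13/3, 11/4)
obs 4: x=3 → posterior Dirichlet(6, 14/3, 17/5, 16/3, 11/4)
obs 5: x=3 → posterior Dirichlet(6, 14/3, 17/5, 19/3, 11/4)
obs 6: x=1 → posterior Dirichlet(6, 17/3, 17/5, 19/3, 11/4)
obs 7: x=4 → posterior Dirichlet(6, 17/3, 17/5, 19/3, 15/4)
obs 8: x=3 → posterior Dirichlet(6, 17/3, 17/5, 22/3, 15/4)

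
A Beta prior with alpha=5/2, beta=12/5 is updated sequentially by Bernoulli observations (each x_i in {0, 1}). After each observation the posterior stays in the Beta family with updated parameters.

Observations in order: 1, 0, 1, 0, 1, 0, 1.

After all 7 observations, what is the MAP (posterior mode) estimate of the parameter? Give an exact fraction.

5/9

obs 1: x=1 → posterior Beta(7/2, 12/5)
obs 2: x=0 → posterior Beta(7/2, 17/5)
obs 3: x=1 → posterior Beta(9/2, 17/5)
obs 4: x=0 → posterior Beta(9/2, 22/5)
obs 5: x=1 → posterior Beta(11/2, 22/5)
obs 6: x=0 → posterior Beta(11/2, 27/5)
obs 7: x=1 → posterior Beta(13/2, 27/5)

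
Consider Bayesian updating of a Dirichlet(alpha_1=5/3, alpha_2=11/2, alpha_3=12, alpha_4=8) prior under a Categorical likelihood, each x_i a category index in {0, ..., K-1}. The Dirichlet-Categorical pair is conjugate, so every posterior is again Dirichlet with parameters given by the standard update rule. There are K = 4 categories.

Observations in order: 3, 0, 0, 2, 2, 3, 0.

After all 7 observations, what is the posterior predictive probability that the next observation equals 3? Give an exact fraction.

12/41

obs 1: x=3 → posterior Dirichlet(5/3, 11/2, 12, 9)
obs 2: x=0 → posterior Dirichlet(8/3, 11/2, 12, 9)
obs 3: x=0 → posterior Dirichlet(11/3, 11/2, 12, 9)
obs 4: x=2 → posterior Dirichlet(11/3, 11/2, 13, 9)
obs 5: x=2 → posterior Dirichlet(11/3, 11/2, 14, 9)
obs 6: x=3 → posterior Dirichlet(11/3, 11/2, 14, 10)
obs 7: x=0 → posterior Dirichlet(14/3, 11/2, 14, 10)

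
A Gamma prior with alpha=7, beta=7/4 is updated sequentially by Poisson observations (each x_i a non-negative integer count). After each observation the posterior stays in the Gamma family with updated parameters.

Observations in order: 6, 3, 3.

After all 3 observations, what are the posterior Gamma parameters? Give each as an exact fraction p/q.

alpha=19, beta=19/4

obs 1: x=6 → posterior Gamma(13, 11/4)
obs 2: x=3 → posterior Gamma(16, 15/4)
obs 3: x=3 → posterior Gamma(19, 19/4)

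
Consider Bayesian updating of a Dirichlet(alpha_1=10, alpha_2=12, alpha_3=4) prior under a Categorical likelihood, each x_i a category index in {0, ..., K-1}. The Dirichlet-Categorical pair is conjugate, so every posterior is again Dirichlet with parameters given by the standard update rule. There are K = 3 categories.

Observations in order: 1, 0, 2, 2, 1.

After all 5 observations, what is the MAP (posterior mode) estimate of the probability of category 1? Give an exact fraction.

13/28

obs 1: x=1 → posterior Dirichlet(10, 13, 4)
obs 2: x=0 → posterior Dirichlet(11, 13, 4)
obs 3: x=2 → posterior Dirichlet(11, 13, 5)
obs 4: x=2 → posterior Dirichlet(11, 13, 6)
obs 5: x=1 → posterior Dirichlet(11, 14, 6)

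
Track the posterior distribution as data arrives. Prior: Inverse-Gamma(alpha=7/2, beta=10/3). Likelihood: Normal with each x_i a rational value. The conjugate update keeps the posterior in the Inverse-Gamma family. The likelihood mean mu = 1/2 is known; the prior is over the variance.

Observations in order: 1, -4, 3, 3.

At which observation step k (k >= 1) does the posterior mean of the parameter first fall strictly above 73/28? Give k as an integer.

k = 2

obs 1: x=1 → posterior Inverse-Gamma(4, 83/24)
obs 2: x=-4 → posterior Inverse-Gamma(9/2, 163/12)
obs 3: x=3 → posterior Inverse-Gamma(5, 401/24)
obs 4: x=3 → posterior Inverse-Gamma(11/2, 119/6)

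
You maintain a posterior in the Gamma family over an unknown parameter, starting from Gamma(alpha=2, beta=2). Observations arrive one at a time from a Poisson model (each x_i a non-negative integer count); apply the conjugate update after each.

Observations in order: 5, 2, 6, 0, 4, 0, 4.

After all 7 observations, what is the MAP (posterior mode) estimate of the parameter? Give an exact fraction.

obs 1: x=5 → posterior Gamma(7, 3)
obs 2: x=2 → posterior Gamma(9, 4)
obs 3: x=6 → posterior Gamma(15, 5)
obs 4: x=0 → posterior Gamma(15, 6)
obs 5: x=4 → posterior Gamma(19, 7)
obs 6: x=0 → posterior Gamma(19, 8)
obs 7: x=4 → posterior Gamma(23, 9)

22/9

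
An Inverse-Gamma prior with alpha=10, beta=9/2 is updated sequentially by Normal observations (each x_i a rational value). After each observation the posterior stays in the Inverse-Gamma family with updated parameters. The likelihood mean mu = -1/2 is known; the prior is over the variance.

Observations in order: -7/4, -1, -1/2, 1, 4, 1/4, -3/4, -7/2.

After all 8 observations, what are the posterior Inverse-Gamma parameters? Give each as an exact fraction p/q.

alpha=14, beta=687/32

obs 1: x=-7/4 → posterior Inverse-Gamma(21/2, 169/32)
obs 2: x=-1 → posterior Inverse-Gamma(11, 173/32)
obs 3: x=-1/2 → posterior Inverse-Gamma(23/2, 173/32)
obs 4: x=1 → posterior Inverse-Gamma(12, 209/32)
obs 5: x=4 → posterior Inverse-Gamma(25/2, 533/32)
obs 6: x=1/4 → posterior Inverse-Gamma(13, 271/16)
obs 7: x=-3/4 → posterior Inverse-Gamma(27/2, 543/32)
obs 8: x=-7/2 → posterior Inverse-Gamma(14, 687/32)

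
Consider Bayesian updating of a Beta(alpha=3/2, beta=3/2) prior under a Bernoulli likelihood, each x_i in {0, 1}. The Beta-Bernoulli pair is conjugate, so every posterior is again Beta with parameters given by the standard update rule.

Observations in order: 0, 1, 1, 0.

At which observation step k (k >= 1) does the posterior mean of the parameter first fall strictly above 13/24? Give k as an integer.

obs 1: x=0 → posterior Beta(3/2, 5/2)
obs 2: x=1 → posterior Beta(5/2, 5/2)
obs 3: x=1 → posterior Beta(7/2, 5/2)
obs 4: x=0 → posterior Beta(7/2, 7/2)

k = 3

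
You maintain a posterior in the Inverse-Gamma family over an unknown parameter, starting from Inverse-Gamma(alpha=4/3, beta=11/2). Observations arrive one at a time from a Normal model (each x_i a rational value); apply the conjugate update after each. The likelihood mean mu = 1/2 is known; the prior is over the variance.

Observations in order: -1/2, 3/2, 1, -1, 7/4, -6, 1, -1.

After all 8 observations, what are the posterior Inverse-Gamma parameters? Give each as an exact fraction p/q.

obs 1: x=-1/2 → posterior Inverse-Gamma(11/6, 6)
obs 2: x=3/2 → posterior Inverse-Gamma(7/3, 13/2)
obs 3: x=1 → posterior Inverse-Gamma(17/6, 53/8)
obs 4: x=-1 → posterior Inverse-Gamma(10/3, 31/4)
obs 5: x=7/4 → posterior Inverse-Gamma(23/6, 273/32)
obs 6: x=-6 → posterior Inverse-Gamma(13/3, 949/32)
obs 7: x=1 → posterior Inverse-Gamma(29/6, 953/32)
obs 8: x=-1 → posterior Inverse-Gamma(16/3, 989/32)

alpha=16/3, beta=989/32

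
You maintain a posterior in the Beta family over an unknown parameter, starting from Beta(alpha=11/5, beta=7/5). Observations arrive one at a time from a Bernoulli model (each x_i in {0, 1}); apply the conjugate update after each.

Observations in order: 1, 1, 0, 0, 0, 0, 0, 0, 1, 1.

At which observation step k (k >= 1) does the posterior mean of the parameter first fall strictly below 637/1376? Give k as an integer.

k = 6

obs 1: x=1 → posterior Beta(16/5, 7/5)
obs 2: x=1 → posterior Beta(21/5, 7/5)
obs 3: x=0 → posterior Beta(21/5, 12/5)
obs 4: x=0 → posterior Beta(21/5, 17/5)
obs 5: x=0 → posterior Beta(21/5, 22/5)
obs 6: x=0 → posterior Beta(21/5, 27/5)
obs 7: x=0 → posterior Beta(21/5, 32/5)
obs 8: x=0 → posterior Beta(21/5, 37/5)
obs 9: x=1 → posterior Beta(26/5, 37/5)
obs 10: x=1 → posterior Beta(31/5, 37/5)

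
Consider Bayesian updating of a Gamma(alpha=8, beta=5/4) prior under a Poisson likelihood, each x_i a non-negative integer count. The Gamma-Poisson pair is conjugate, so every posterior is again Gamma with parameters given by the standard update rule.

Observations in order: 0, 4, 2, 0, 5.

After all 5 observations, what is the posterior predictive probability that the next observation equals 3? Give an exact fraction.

obs 1: x=0 → posterior Gamma(8, 9/4)
obs 2: x=4 → posterior Gamma(12, 13/4)
obs 3: x=2 → posterior Gamma(14, 17/4)
obs 4: x=0 → posterior Gamma(14, 21/4)
obs 5: x=5 → posterior Gamma(19, 25/4)

30966475605964660644531250000000/148852438543083302439338564577241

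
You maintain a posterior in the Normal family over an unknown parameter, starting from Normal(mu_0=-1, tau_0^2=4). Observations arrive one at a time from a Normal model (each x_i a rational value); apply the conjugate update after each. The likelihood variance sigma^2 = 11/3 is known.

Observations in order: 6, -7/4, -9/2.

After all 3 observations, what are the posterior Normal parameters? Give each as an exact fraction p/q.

mu_0=-14/47, tau_0^2=44/47

obs 1: x=6 → posterior Normal(61/23, 44/23)
obs 2: x=-7/4 → posterior Normal(8/7, 44/35)
obs 3: x=-9/2 → posterior Normal(-14/47, 44/47)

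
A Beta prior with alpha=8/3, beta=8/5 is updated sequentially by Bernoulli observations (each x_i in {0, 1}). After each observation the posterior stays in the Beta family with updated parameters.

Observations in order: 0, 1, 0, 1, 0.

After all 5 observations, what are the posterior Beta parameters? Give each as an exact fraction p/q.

alpha=14/3, beta=23/5

obs 1: x=0 → posterior Beta(8/3, 13/5)
obs 2: x=1 → posterior Beta(11/3, 13/5)
obs 3: x=0 → posterior Beta(11/3, 18/5)
obs 4: x=1 → posterior Beta(14/3, 18/5)
obs 5: x=0 → posterior Beta(14/3, 23/5)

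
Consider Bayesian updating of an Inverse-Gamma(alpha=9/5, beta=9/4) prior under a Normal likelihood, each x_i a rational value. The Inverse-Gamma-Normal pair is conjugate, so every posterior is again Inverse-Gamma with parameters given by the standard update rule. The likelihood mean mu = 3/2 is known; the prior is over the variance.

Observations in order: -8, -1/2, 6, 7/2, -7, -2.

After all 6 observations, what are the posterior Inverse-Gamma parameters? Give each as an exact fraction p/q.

obs 1: x=-8 → posterior Inverse-Gamma(23/10, 379/8)
obs 2: x=-1/2 → posterior Inverse-Gamma(14/5, 395/8)
obs 3: x=6 → posterior Inverse-Gamma(33/10, 119/2)
obs 4: x=7/2 → posterior Inverse-Gamma(19/5, 123/2)
obs 5: x=-7 → posterior Inverse-Gamma(43/10, 781/8)
obs 6: x=-2 → posterior Inverse-Gamma(24/5, 415/4)

alpha=24/5, beta=415/4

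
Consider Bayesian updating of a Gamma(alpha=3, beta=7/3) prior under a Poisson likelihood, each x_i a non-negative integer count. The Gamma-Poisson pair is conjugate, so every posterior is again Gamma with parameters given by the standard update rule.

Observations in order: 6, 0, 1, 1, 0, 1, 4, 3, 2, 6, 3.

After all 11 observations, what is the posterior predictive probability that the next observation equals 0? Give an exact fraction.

1152921504606846976000000000000000000000000000000/10093776109231555797740541116805209814919811290249

obs 1: x=6 → posterior Gamma(9, 10/3)
obs 2: x=0 → posterior Gamma(9, 13/3)
obs 3: x=1 → posterior Gamma(10, 16/3)
obs 4: x=1 → posterior Gamma(11, 19/3)
obs 5: x=0 → posterior Gamma(11, 22/3)
obs 6: x=1 → posterior Gamma(12, 25/3)
obs 7: x=4 → posterior Gamma(16, 28/3)
obs 8: x=3 → posterior Gamma(19, 31/3)
obs 9: x=2 → posterior Gamma(21, 34/3)
obs 10: x=6 → posterior Gamma(27, 37/3)
obs 11: x=3 → posterior Gamma(30, 40/3)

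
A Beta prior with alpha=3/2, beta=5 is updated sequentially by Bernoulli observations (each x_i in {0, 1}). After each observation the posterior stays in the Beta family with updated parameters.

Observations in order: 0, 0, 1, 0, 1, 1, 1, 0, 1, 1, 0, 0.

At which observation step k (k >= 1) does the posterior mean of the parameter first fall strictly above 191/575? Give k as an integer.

obs 1: x=0 → posterior Beta(3/2, 6)
obs 2: x=0 → posterior Beta(3/2, 7)
obs 3: x=1 → posterior Beta(5/2, 7)
obs 4: x=0 → posterior Beta(5/2, 8)
obs 5: x=1 → posterior Beta(7/2, 8)
obs 6: x=1 → posterior Beta(9/2, 8)
obs 7: x=1 → posterior Beta(11/2, 8)
obs 8: x=0 → posterior Beta(11/2, 9)
obs 9: x=1 → posterior Beta(13/2, 9)
obs 10: x=1 → posterior Beta(15/2, 9)
obs 11: x=0 → posterior Beta(15/2, 10)
obs 12: x=0 → posterior Beta(15/2, 11)

k = 6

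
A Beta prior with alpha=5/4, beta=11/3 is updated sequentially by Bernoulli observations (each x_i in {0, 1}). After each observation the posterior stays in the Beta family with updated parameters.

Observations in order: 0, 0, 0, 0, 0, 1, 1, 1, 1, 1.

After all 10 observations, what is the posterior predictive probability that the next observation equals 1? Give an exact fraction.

75/179

obs 1: x=0 → posterior Beta(5/4, 14/3)
obs 2: x=0 → posterior Beta(5/4, 17/3)
obs 3: x=0 → posterior Beta(5/4, 20/3)
obs 4: x=0 → posterior Beta(5/4, 23/3)
obs 5: x=0 → posterior Beta(5/4, 26/3)
obs 6: x=1 → posterior Beta(9/4, 26/3)
obs 7: x=1 → posterior Beta(13/4, 26/3)
obs 8: x=1 → posterior Beta(17/4, 26/3)
obs 9: x=1 → posterior Beta(21/4, 26/3)
obs 10: x=1 → posterior Beta(25/4, 26/3)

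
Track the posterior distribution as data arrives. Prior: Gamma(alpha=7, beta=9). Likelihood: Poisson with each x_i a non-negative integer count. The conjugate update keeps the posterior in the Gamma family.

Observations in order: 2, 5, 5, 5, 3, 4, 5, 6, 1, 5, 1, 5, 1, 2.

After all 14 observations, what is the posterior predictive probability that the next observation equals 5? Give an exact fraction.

obs 1: x=2 → posterior Gamma(9, 10)
obs 2: x=5 → posterior Gamma(14, 11)
obs 3: x=5 → posterior Gamma(19, 12)
obs 4: x=5 → posterior Gamma(24, 13)
obs 5: x=3 → posterior Gamma(27, 14)
obs 6: x=4 → posterior Gamma(31, 15)
obs 7: x=5 → posterior Gamma(36, 16)
obs 8: x=6 → posterior Gamma(42, 17)
obs 9: x=1 → posterior Gamma(43, 18)
obs 10: x=5 → posterior Gamma(48, 19)
obs 11: x=1 → posterior Gamma(49, 20)
obs 12: x=5 → posterior Gamma(54, 21)
obs 13: x=1 → posterior Gamma(55, 22)
obs 14: x=2 → posterior Gamma(57, 23)

823796795979304541193374747897858532823882714884296095815527481558701760015279856847/12473138117550519564442271776671431363471239940424419621373761024055877355978927112192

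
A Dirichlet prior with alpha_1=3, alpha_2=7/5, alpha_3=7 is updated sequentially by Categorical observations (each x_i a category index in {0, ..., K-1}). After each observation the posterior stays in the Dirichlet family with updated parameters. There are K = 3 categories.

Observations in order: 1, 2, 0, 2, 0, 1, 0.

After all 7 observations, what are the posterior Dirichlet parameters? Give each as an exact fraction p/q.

obs 1: x=1 → posterior Dirichlet(3, 12/5, 7)
obs 2: x=2 → posterior Dirichlet(3, 12/5, 8)
obs 3: x=0 → posterior Dirichlet(4, 12/5, 8)
obs 4: x=2 → posterior Dirichlet(4, 12/5, 9)
obs 5: x=0 → posterior Dirichlet(5, 12/5, 9)
obs 6: x=1 → posterior Dirichlet(5, 17/5, 9)
obs 7: x=0 → posterior Dirichlet(6, 17/5, 9)

alpha_1=6, alpha_2=17/5, alpha_3=9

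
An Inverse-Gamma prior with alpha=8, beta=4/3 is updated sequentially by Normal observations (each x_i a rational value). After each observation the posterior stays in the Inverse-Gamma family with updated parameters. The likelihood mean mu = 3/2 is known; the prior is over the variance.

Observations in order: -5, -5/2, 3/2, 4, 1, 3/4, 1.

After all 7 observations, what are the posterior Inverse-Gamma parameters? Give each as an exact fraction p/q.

alpha=23/2, beta=3275/96

obs 1: x=-5 → posterior Inverse-Gamma(17/2, 539/24)
obs 2: x=-5/2 → posterior Inverse-Gamma(9, 731/24)
obs 3: x=3/2 → posterior Inverse-Gamma(19/2, 731/24)
obs 4: x=4 → posterior Inverse-Gamma(10, 403/12)
obs 5: x=1 → posterior Inverse-Gamma(21/2, 809/24)
obs 6: x=3/4 → posterior Inverse-Gamma(11, 3263/96)
obs 7: x=1 → posterior Inverse-Gamma(23/2, 3275/96)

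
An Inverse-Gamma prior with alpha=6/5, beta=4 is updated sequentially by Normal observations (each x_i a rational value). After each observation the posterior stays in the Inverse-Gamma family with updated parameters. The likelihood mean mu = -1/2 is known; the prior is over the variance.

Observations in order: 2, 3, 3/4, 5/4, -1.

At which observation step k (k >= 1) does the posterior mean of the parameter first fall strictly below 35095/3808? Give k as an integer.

obs 1: x=2 → posterior Inverse-Gamma(17/10, 57/8)
obs 2: x=3 → posterior Inverse-Gamma(11/5, 53/4)
obs 3: x=3/4 → posterior Inverse-Gamma(27/10, 449/32)
obs 4: x=5/4 → posterior Inverse-Gamma(16/5, 249/16)
obs 5: x=-1 → posterior Inverse-Gamma(37/10, 251/16)

k = 3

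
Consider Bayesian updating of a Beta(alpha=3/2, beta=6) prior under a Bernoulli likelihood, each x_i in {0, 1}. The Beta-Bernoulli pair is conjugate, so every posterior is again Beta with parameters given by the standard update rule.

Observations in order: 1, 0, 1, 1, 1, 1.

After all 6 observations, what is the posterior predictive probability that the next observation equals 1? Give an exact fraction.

13/27

obs 1: x=1 → posterior Beta(5/2, 6)
obs 2: x=0 → posterior Beta(5/2, 7)
obs 3: x=1 → posterior Beta(7/2, 7)
obs 4: x=1 → posterior Beta(9/2, 7)
obs 5: x=1 → posterior Beta(11/2, 7)
obs 6: x=1 → posterior Beta(13/2, 7)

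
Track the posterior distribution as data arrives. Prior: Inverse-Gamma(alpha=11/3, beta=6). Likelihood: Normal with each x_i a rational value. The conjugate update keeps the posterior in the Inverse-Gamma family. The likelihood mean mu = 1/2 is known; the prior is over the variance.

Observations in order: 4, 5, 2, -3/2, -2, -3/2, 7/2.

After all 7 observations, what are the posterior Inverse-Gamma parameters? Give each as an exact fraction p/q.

alpha=43/6, beta=35

obs 1: x=4 → posterior Inverse-Gamma(25/6, 97/8)
obs 2: x=5 → posterior Inverse-Gamma(14/3, 89/4)
obs 3: x=2 → posterior Inverse-Gamma(31/6, 187/8)
obs 4: x=-3/2 → posterior Inverse-Gamma(17/3, 203/8)
obs 5: x=-2 → posterior Inverse-Gamma(37/6, 57/2)
obs 6: x=-3/2 → posterior Inverse-Gamma(20/3, 61/2)
obs 7: x=7/2 → posterior Inverse-Gamma(43/6, 35)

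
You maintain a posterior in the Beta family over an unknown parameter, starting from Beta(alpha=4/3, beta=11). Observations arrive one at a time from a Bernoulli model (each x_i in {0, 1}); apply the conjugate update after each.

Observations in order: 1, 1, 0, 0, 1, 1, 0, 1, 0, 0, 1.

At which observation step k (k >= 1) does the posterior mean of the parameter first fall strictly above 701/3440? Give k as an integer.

k = 2

obs 1: x=1 → posterior Beta(7/3, 11)
obs 2: x=1 → posterior Beta(10/3, 11)
obs 3: x=0 → posterior Beta(10/3, 12)
obs 4: x=0 → posterior Beta(10/3, 13)
obs 5: x=1 → posterior Beta(13/3, 13)
obs 6: x=1 → posterior Beta(16/3, 13)
obs 7: x=0 → posterior Beta(16/3, 14)
obs 8: x=1 → posterior Beta(19/3, 14)
obs 9: x=0 → posterior Beta(19/3, 15)
obs 10: x=0 → posterior Beta(19/3, 16)
obs 11: x=1 → posterior Beta(22/3, 16)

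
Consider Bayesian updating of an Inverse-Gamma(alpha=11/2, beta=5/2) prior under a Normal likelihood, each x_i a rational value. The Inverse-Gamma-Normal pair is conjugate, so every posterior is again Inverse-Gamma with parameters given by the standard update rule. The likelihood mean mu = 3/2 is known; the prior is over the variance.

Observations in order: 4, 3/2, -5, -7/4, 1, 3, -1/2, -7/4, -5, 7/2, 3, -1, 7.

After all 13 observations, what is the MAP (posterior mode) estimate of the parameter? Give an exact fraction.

obs 1: x=4 → posterior Inverse-Gamma(6, 45/8)
obs 2: x=3/2 → posterior Inverse-Gamma(13/2, 45/8)
obs 3: x=-5 → posterior Inverse-Gamma(7, 107/4)
obs 4: x=-7/4 → posterior Inverse-Gamma(15/2, 1025/32)
obs 5: x=1 → posterior Inverse-Gamma(8, 1029/32)
obs 6: x=3 → posterior Inverse-Gamma(17/2, 1065/32)
obs 7: x=-1/2 → posterior Inverse-Gamma(9, 1129/32)
obs 8: x=-7/4 → posterior Inverse-Gamma(19/2, 649/16)
obs 9: x=-5 → posterior Inverse-Gamma(10, 987/16)
obs 10: x=7/2 → posterior Inverse-Gamma(21/2, 1019/16)
obs 11: x=3 → posterior Inverse-Gamma(11, 1037/16)
obs 12: x=-1 → posterior Inverse-Gamma(23/2, 1087/16)
obs 13: x=7 → posterior Inverse-Gamma(12, 1329/16)

1329/208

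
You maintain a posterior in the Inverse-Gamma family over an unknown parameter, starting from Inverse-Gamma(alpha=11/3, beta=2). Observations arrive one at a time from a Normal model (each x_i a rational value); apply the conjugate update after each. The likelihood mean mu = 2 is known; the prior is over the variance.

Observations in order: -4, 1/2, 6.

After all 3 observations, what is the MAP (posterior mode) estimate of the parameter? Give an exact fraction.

obs 1: x=-4 → posterior Inverse-Gamma(25/6, 20)
obs 2: x=1/2 → posterior Inverse-Gamma(14/3, 169/8)
obs 3: x=6 → posterior Inverse-Gamma(31/6, 233/8)

699/148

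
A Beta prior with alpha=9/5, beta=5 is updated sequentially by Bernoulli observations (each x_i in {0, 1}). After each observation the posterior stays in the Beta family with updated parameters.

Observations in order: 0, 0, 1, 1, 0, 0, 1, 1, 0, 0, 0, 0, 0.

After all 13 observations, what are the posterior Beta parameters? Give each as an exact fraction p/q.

alpha=29/5, beta=14

obs 1: x=0 → posterior Beta(9/5, 6)
obs 2: x=0 → posterior Beta(9/5, 7)
obs 3: x=1 → posterior Beta(14/5, 7)
obs 4: x=1 → posterior Beta(19/5, 7)
obs 5: x=0 → posterior Beta(19/5, 8)
obs 6: x=0 → posterior Beta(19/5, 9)
obs 7: x=1 → posterior Beta(24/5, 9)
obs 8: x=1 → posterior Beta(29/5, 9)
obs 9: x=0 → posterior Beta(29/5, 10)
obs 10: x=0 → posterior Beta(29/5, 11)
obs 11: x=0 → posterior Beta(29/5, 12)
obs 12: x=0 → posterior Beta(29/5, 13)
obs 13: x=0 → posterior Beta(29/5, 14)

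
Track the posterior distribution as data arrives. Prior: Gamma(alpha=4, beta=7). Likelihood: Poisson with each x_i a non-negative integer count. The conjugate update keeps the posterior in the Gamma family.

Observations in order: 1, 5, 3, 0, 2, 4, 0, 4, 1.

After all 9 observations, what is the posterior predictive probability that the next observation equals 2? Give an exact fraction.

23768448754279301278063185100800/98100666009922840441972689847969

obs 1: x=1 → posterior Gamma(5, 8)
obs 2: x=5 → posterior Gamma(10, 9)
obs 3: x=3 → posterior Gamma(13, 10)
obs 4: x=0 → posterior Gamma(13, 11)
obs 5: x=2 → posterior Gamma(15, 12)
obs 6: x=4 → posterior Gamma(19, 13)
obs 7: x=0 → posterior Gamma(19, 14)
obs 8: x=4 → posterior Gamma(23, 15)
obs 9: x=1 → posterior Gamma(24, 16)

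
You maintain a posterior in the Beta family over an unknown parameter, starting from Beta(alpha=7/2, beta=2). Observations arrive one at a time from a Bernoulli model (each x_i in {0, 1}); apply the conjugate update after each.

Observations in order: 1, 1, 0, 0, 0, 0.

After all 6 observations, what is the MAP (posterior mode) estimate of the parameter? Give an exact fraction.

obs 1: x=1 → posterior Beta(9/2, 2)
obs 2: x=1 → posterior Beta(11/2, 2)
obs 3: x=0 → posterior Beta(11/2, 3)
obs 4: x=0 → posterior Beta(11/2, 4)
obs 5: x=0 → posterior Beta(11/2, 5)
obs 6: x=0 → posterior Beta(11/2, 6)

9/19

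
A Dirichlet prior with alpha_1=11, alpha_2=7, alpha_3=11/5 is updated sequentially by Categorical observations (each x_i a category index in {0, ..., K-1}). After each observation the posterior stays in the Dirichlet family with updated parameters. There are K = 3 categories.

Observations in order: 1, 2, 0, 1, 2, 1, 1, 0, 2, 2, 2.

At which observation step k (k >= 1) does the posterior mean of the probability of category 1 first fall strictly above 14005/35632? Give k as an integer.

k = 7

obs 1: x=1 → posterior Dirichlet(11, 8, 11/5)
obs 2: x=2 → posterior Dirichlet(11, 8, 16/5)
obs 3: x=0 → posterior Dirichlet(12, 8, 16/5)
obs 4: x=1 → posterior Dirichlet(12, 9, 16/5)
obs 5: x=2 → posterior Dirichlet(12, 9, 21/5)
obs 6: x=1 → posterior Dirichlet(12, 10, 21/5)
obs 7: x=1 → posterior Dirichlet(12, 11, 21/5)
obs 8: x=0 → posterior Dirichlet(13, 11, 21/5)
obs 9: x=2 → posterior Dirichlet(13, 11, 26/5)
obs 10: x=2 → posterior Dirichlet(13, 11, 31/5)
obs 11: x=2 → posterior Dirichlet(13, 11, 36/5)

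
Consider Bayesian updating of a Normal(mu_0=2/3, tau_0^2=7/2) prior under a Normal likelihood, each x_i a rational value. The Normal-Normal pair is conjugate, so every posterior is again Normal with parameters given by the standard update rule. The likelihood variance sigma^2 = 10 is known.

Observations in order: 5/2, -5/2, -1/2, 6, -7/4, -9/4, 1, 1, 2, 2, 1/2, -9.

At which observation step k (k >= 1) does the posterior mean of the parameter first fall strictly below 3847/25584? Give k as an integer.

k = 12

obs 1: x=5/2 → posterior Normal(185/162, 70/27)
obs 2: x=-5/2 → posterior Normal(20/51, 35/17)
obs 3: x=-1/2 → posterior Normal(59/246, 70/41)
obs 4: x=6 → posterior Normal(311/288, 35/24)
obs 5: x=-7/4 → posterior Normal(95/132, 14/11)
obs 6: x=-9/4 → posterior Normal(143/372, 35/31)
obs 7: x=1 → posterior Normal(185/414, 70/69)
obs 8: x=1 → posterior Normal(227/456, 35/38)
obs 9: x=2 → posterior Normal(311/498, 70/83)
obs 10: x=2 → posterior Normal(79/108, 7/9)
obs 11: x=1/2 → posterior Normal(208/291, 70/97)
obs 12: x=-9 → posterior Normal(19/312, 35/52)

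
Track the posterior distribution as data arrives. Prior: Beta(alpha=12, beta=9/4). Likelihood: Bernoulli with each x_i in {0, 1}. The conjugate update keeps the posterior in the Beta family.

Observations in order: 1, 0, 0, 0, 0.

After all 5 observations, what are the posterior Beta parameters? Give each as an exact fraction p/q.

obs 1: x=1 → posterior Beta(13, 9/4)
obs 2: x=0 → posterior Beta(13, 13/4)
obs 3: x=0 → posterior Beta(13, 17/4)
obs 4: x=0 → posterior Beta(13, 21/4)
obs 5: x=0 → posterior Beta(13, 25/4)

alpha=13, beta=25/4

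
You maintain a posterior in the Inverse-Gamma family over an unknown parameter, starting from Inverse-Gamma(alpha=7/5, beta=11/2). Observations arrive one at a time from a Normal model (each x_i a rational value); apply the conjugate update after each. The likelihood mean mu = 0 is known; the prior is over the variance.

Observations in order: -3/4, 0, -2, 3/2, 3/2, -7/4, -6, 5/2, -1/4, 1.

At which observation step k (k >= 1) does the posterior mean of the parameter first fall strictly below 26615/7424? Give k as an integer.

obs 1: x=-3/4 → posterior Inverse-Gamma(19/10, 185/32)
obs 2: x=0 → posterior Inverse-Gamma(12/5, 185/32)
obs 3: x=-2 → posterior Inverse-Gamma(29/10, 249/32)
obs 4: x=3/2 → posterior Inverse-Gamma(17/5, 285/32)
obs 5: x=3/2 → posterior Inverse-Gamma(39/10, 321/32)
obs 6: x=-7/4 → posterior Inverse-Gamma(22/5, 185/16)
obs 7: x=-6 → posterior Inverse-Gamma(49/10, 473/16)
obs 8: x=5/2 → posterior Inverse-Gamma(27/5, 523/16)
obs 9: x=-1/4 → posterior Inverse-Gamma(59/10, 1047/32)
obs 10: x=1 → posterior Inverse-Gamma(32/5, 1063/32)

k = 5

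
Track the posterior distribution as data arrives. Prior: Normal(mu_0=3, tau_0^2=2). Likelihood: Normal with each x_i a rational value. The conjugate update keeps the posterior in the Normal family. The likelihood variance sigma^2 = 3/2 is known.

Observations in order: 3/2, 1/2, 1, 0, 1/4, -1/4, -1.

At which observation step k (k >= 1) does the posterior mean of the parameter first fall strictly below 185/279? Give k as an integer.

k = 7

obs 1: x=3/2 → posterior Normal(15/7, 6/7)
obs 2: x=1/2 → posterior Normal(17/11, 6/11)
obs 3: x=1 → posterior Normal(7/5, 2/5)
obs 4: x=0 → posterior Normal(21/19, 6/19)
obs 5: x=1/4 → posterior Normal(22/23, 6/23)
obs 6: x=-1/4 → posterior Normal(7/9, 2/9)
obs 7: x=-1 → posterior Normal(17/31, 6/31)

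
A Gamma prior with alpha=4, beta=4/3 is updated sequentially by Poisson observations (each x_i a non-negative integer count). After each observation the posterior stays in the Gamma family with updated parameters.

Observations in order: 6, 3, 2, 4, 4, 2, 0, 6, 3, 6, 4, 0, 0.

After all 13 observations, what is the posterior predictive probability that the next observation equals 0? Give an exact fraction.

745782254782301503355862595418917382807246689177519953982343989556806801/14499218478636235458724212498884876134115392554385091342194073607923040256

obs 1: x=6 → posterior Gamma(10, 7/3)
obs 2: x=3 → posterior Gamma(13, 10/3)
obs 3: x=2 → posterior Gamma(15, 13/3)
obs 4: x=4 → posterior Gamma(19, 16/3)
obs 5: x=4 → posterior Gamma(23, 19/3)
obs 6: x=2 → posterior Gamma(25, 22/3)
obs 7: x=0 → posterior Gamma(25, 25/3)
obs 8: x=6 → posterior Gamma(31, 28/3)
obs 9: x=3 → posterior Gamma(34, 31/3)
obs 10: x=6 → posterior Gamma(40, 34/3)
obs 11: x=4 → posterior Gamma(44, 37/3)
obs 12: x=0 → posterior Gamma(44, 40/3)
obs 13: x=0 → posterior Gamma(44, 43/3)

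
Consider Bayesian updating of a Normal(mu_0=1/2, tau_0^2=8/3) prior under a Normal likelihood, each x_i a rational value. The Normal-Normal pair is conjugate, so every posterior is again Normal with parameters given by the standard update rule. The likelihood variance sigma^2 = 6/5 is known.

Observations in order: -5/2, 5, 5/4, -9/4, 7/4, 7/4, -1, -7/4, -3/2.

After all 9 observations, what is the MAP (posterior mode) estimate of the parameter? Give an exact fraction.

13/126

obs 1: x=-5/2 → posterior Normal(-91/58, 24/29)
obs 2: x=5 → posterior Normal(109/98, 24/49)
obs 3: x=5/4 → posterior Normal(53/46, 8/23)
obs 4: x=-9/4 → posterior Normal(69/178, 24/89)
obs 5: x=7/4 → posterior Normal(139/218, 24/109)
obs 6: x=7/4 → posterior Normal(209/258, 8/43)
obs 7: x=-1 → posterior Normal(169/298, 24/149)
obs 8: x=-7/4 → posterior Normal(99/338, 24/169)
obs 9: x=-3/2 → posterior Normal(13/126, 8/63)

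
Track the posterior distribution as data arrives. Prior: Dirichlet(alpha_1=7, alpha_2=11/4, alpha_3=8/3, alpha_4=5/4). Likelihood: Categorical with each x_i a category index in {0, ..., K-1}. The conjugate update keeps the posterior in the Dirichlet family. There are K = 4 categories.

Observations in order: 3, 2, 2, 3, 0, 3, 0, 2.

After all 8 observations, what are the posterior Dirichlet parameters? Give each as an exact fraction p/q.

alpha_1=9, alpha_2=11/4, alpha_3=17/3, alpha_4=17/4

obs 1: x=3 → posterior Dirichlet(7, 11/4, 8/3, 9/4)
obs 2: x=2 → posterior Dirichlet(7, 11/4, 11/3, 9/4)
obs 3: x=2 → posterior Dirichlet(7, 11/4, 14/3, 9/4)
obs 4: x=3 → posterior Dirichlet(7, 11/4, 14/3, 13/4)
obs 5: x=0 → posterior Dirichlet(8, 11/4, 14/3, 13/4)
obs 6: x=3 → posterior Dirichlet(8, 11/4, 14/3, 17/4)
obs 7: x=0 → posterior Dirichlet(9, 11/4, 14/3, 17/4)
obs 8: x=2 → posterior Dirichlet(9, 11/4, 17/3, 17/4)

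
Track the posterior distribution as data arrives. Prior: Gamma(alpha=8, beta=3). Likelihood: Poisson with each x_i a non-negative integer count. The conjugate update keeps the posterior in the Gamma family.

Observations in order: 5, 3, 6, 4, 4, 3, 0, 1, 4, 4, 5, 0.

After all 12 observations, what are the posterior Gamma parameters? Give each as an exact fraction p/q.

obs 1: x=5 → posterior Gamma(13, 4)
obs 2: x=3 → posterior Gamma(16, 5)
obs 3: x=6 → posterior Gamma(22, 6)
obs 4: x=4 → posterior Gamma(26, 7)
obs 5: x=4 → posterior Gamma(30, 8)
obs 6: x=3 → posterior Gamma(33, 9)
obs 7: x=0 → posterior Gamma(33, 10)
obs 8: x=1 → posterior Gamma(34, 11)
obs 9: x=4 → posterior Gamma(38, 12)
obs 10: x=4 → posterior Gamma(42, 13)
obs 11: x=5 → posterior Gamma(47, 14)
obs 12: x=0 → posterior Gamma(47, 15)

alpha=47, beta=15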